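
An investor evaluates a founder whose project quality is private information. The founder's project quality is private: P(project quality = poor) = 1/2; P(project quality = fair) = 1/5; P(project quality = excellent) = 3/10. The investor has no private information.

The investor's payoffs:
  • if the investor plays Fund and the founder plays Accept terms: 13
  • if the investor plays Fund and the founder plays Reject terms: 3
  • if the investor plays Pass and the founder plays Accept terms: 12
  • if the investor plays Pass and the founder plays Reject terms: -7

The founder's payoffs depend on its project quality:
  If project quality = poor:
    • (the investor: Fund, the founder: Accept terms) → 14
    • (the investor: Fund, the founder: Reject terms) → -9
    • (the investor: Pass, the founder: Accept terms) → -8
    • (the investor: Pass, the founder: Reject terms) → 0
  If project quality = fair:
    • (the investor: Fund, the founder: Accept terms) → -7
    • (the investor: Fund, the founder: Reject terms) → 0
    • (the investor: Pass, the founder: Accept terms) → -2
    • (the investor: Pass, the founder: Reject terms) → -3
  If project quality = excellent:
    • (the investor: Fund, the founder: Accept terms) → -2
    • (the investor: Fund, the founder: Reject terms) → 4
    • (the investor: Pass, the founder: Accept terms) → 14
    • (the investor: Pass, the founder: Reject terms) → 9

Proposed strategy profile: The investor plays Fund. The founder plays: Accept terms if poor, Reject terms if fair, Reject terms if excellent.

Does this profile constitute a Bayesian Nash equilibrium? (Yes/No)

The investor plays Fund: E[Fund] = 1/2·(13) + 1/5·(3) + 3/10·(3) = 8; E[Pass] = 5/2. Best-responding. ✓
The founder (project quality poor), facing Fund: Accept terms gives 14, Reject terms gives -9. Proposed Accept terms is best. ✓
The founder (project quality fair), facing Fund: Accept terms gives -7, Reject terms gives 0. Proposed Reject terms is best. ✓
The founder (project quality excellent), facing Fund: Accept terms gives -2, Reject terms gives 4. Proposed Reject terms is best. ✓

Yes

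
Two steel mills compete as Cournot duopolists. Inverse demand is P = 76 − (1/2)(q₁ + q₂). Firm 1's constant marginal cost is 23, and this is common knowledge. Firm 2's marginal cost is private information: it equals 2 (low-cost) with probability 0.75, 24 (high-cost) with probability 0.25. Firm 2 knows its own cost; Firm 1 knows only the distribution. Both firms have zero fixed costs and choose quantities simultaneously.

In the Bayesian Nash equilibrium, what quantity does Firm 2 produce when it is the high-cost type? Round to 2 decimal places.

Type-c best response for Firm 2: q₂(c) = (76 − c) − q₁/2.
Firm 1 maximizes expected profit; its first-order condition is 76 − q₁ − (1/2)E[q₂] − 23 = 0.
Substituting E[q₂] and solving: E[c₂] = 7.5, so q₁ = (76 − 2·23 + 7.5)/(3/2) = 25.
q₂(high-cost) = (76 − 24 − (1/2)·25) = 39.5.

39.50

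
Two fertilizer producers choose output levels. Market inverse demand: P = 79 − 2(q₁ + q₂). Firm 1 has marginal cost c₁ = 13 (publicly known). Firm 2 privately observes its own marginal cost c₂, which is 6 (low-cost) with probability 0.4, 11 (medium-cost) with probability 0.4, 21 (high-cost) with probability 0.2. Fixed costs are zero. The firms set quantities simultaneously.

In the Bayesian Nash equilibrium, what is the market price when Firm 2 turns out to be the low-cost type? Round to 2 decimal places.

31.83

Type-c best response for Firm 2: q₂(c) = (79 − c)/4 − q₁/2.
Firm 1 maximizes expected profit; its first-order condition is 79 − 4q₁ − 2E[q₂] − 13 = 0.
Substituting E[q₂] and solving: E[c₂] = 11, so q₁ = (79 − 2·13 + 11)/6 = 10.6667.
q₂(low-cost) = 12.9167, so P = 79 − 2·(10.6667 + 12.9167) = 31.8333.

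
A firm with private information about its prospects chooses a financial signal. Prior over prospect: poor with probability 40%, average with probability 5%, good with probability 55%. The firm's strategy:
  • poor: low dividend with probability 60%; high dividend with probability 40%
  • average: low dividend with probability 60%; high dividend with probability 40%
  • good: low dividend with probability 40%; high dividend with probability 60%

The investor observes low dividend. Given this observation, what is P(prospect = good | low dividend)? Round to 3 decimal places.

P(low dividend) = 0.4·0.6 + 0.05·0.6 + 0.55·0.4 = 0.49
P(good | low dividend) = (0.55·0.4) / 0.49 = 0.22 / 0.49 = 0.44898

0.449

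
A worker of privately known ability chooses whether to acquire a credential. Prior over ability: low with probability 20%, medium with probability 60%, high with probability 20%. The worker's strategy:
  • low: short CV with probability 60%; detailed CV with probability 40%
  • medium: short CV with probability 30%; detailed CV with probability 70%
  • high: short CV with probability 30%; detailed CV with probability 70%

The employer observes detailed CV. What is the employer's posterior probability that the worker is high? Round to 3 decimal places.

Apply Bayes' rule using the sender's strategy as the likelihood.
P(detailed CV) = 0.2·0.4 + 0.6·0.7 + 0.2·0.7 = 0.64
P(high | detailed CV) = (0.2·0.7) / 0.64 = 0.14 / 0.64 = 0.21875

0.219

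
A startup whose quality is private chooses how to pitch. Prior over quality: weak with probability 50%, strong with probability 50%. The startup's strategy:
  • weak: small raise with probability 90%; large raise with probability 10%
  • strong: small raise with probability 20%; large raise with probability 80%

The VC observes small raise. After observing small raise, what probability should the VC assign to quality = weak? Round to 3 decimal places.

0.818

P(small raise) = 0.5·0.9 + 0.5·0.2 = 0.55
P(weak | small raise) = (0.5·0.9) / 0.55 = 0.45 / 0.55 = 0.818182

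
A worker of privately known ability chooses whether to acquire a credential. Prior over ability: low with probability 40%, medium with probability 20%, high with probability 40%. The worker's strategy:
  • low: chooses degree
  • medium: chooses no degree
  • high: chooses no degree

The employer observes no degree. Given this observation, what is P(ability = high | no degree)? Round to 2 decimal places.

0.67

P(no degree) = 0.4·0 + 0.2·1 + 0.4·1 = 0.6
P(high | no degree) = (0.4·1) / 0.6 = 0.4 / 0.6 = 0.666667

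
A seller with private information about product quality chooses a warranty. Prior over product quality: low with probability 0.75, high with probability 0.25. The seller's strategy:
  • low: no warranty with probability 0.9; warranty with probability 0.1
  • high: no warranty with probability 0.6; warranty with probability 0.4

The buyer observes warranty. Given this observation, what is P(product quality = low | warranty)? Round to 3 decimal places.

Apply Bayes' rule using the sender's strategy as the likelihood.
P(warranty) = 0.75·0.1 + 0.25·0.4 = 0.175
P(low | warranty) = (0.75·0.1) / 0.175 = 0.075 / 0.175 = 0.428571

0.429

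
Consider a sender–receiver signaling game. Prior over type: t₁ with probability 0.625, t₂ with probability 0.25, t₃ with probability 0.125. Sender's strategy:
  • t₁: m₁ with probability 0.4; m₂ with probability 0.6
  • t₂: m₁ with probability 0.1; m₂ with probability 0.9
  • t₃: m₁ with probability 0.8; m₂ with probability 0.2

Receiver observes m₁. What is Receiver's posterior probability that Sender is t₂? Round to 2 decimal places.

P(m₁) = 0.625·0.4 + 0.25·0.1 + 0.125·0.8 = 0.375
P(t₂ | m₁) = (0.25·0.1) / 0.375 = 0.025 / 0.375 = 0.0666667

0.07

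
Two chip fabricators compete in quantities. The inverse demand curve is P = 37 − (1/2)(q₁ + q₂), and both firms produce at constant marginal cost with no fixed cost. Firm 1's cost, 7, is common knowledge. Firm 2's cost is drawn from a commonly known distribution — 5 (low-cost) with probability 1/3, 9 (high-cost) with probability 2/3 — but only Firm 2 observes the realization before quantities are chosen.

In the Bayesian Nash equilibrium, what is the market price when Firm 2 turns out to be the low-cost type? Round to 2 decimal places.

15.89

Each type of Firm 2 best-responds to q₁; Firm 1 best-responds to the expected q₂ over Firm 2's types.
Firm 2 with cost c maximizes (37 − (1/2)(q₁+q₂) − c)·q₂, giving q₂(c) = (37 − c − (1/2)q₁).
E[c₂] = 1/3·5 + 2/3·9 = 7.66667
Firm 1's FOC against E[q₂] yields q₁ = (37 − 2·7 + E[c₂])/(3/2) = (37 − 14 + 7.66667)/(3/2) = 20.4444.
q₂(low-cost) = 21.7778, so P = 37 − (1/2)·(20.4444 + 21.7778) = 15.8889.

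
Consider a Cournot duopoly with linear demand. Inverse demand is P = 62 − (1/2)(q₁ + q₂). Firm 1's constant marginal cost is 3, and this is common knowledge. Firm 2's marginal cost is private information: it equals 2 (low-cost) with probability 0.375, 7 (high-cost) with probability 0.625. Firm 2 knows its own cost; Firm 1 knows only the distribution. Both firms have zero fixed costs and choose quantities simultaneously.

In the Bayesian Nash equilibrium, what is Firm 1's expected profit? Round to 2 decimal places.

Firm 2 with cost c maximizes (62 − (1/2)(q₁+q₂) − c)·q₂, giving q₂(c) = (62 − c − (1/2)q₁).
E[c₂] = 0.375·2 + 0.625·7 = 5.125
Firm 1's FOC against E[q₂] yields q₁ = (62 − 2·3 + E[c₂])/(3/2) = (62 − 6 + 5.125)/(3/2) = 40.75.
E[P] = 62 − (1/2)·(q₁ + E[q₂]) = 23.375; Firm 1's expected profit = (E[P] − 3)·q₁ = (23.375 − 3)·40.75 = 830.281.

830.28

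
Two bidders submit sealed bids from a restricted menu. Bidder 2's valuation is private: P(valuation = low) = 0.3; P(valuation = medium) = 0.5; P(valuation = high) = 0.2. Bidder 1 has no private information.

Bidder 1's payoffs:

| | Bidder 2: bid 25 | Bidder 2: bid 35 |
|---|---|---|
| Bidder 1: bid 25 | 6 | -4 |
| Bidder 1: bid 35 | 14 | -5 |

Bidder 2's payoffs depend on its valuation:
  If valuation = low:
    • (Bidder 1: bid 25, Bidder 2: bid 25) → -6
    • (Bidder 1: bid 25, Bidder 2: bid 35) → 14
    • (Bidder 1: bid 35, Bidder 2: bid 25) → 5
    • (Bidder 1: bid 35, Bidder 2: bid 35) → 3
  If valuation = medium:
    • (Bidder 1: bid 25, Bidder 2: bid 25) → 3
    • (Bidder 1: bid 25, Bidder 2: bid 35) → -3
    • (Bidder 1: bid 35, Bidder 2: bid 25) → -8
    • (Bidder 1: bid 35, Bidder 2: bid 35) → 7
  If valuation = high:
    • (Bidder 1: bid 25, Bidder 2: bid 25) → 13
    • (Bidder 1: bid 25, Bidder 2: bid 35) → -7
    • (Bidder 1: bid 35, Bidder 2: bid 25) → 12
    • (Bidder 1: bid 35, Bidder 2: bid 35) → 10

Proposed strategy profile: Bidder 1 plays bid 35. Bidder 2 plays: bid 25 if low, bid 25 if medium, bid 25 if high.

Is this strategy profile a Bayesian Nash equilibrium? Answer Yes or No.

A profile is a BNE iff every type of every player is best-responding given beliefs about the other side.
Bidder 1 plays bid 35: E[bid 35] = 0.3·(14) + 0.5·(14) + 0.2·(14) = 14; E[bid 25] = 6. Best-responding. ✓
Bidder 2 (valuation low), facing bid 35: bid 25 gives 5, bid 35 gives 3. Proposed bid 25 is best. ✓
Bidder 2 (valuation medium), facing bid 35: bid 25 gives -8, bid 35 gives 7. Proposed bid 25 is not best — profitable deviation exists. ✗
Bidder 2 (valuation high), facing bid 35: bid 25 gives 12, bid 35 gives 10. Proposed bid 25 is best. ✓

No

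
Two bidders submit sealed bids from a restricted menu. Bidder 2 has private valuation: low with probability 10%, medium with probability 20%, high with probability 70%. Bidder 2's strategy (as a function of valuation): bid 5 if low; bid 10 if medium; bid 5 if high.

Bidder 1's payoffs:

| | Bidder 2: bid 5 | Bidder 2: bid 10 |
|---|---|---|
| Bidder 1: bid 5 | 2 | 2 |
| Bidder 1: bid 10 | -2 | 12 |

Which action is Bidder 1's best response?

bid 5

E[bid 5] = 0.1·(2) + 0.2·(2) + 0.7·(2) = 2
E[bid 10] = 0.1·(-2) + 0.2·(12) + 0.7·(-2) = 0.8
Best response: bid 5 (2 is the largest).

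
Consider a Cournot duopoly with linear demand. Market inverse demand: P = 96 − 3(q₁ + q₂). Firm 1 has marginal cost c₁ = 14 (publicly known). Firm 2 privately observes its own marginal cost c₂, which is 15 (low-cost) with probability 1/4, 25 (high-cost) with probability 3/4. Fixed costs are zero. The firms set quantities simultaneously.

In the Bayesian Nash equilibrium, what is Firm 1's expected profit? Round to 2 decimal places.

Firm 2 with cost c maximizes (96 − 3(q₁+q₂) − c)·q₂, giving q₂(c) = (96 − c − 3q₁)/6.
E[c₂] = 1/4·15 + 3/4·25 = 22.5
Firm 1's FOC against E[q₂] yields q₁ = (96 − 2·14 + E[c₂])/9 = (96 − 28 + 22.5)/9 = 10.0556.
E[P] = 96 − 3·(q₁ + E[q₂]) = 44.1667; Firm 1's expected profit = (E[P] − 14)·q₁ = (44.1667 − 14)·10.0556 = 303.343.

303.34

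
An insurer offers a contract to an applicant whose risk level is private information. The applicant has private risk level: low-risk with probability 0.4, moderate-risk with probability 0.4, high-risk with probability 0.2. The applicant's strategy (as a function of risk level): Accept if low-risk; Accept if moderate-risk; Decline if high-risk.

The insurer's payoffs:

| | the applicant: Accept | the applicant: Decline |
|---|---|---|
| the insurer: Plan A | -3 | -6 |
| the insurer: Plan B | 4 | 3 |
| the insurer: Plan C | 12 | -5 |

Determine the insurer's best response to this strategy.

Plan C

E[Plan A] = 0.4·(-3) + 0.4·(-3) + 0.2·(-6) = -3.6
E[Plan B] = 0.4·(4) + 0.4·(4) + 0.2·(3) = 3.8
E[Plan C] = 0.4·(12) + 0.4·(12) + 0.2·(-5) = 8.6
Best response: Plan C (8.6 is the largest).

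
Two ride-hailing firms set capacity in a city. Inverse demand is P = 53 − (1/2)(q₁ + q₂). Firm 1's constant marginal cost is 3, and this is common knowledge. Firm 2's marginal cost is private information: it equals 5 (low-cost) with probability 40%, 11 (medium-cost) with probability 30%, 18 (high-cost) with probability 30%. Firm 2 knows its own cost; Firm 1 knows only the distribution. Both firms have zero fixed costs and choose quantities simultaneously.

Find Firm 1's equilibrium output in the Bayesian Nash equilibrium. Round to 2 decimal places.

38.47

Firm 2 with cost c maximizes (53 − (1/2)(q₁+q₂) − c)·q₂, giving q₂(c) = (53 − c − (1/2)q₁).
E[c₂] = 0.4·5 + 0.3·11 + 0.3·18 = 10.7
Firm 1's FOC against E[q₂] yields q₁ = (53 − 2·3 + E[c₂])/(3/2) = (53 − 6 + 10.7)/(3/2) = 38.4667.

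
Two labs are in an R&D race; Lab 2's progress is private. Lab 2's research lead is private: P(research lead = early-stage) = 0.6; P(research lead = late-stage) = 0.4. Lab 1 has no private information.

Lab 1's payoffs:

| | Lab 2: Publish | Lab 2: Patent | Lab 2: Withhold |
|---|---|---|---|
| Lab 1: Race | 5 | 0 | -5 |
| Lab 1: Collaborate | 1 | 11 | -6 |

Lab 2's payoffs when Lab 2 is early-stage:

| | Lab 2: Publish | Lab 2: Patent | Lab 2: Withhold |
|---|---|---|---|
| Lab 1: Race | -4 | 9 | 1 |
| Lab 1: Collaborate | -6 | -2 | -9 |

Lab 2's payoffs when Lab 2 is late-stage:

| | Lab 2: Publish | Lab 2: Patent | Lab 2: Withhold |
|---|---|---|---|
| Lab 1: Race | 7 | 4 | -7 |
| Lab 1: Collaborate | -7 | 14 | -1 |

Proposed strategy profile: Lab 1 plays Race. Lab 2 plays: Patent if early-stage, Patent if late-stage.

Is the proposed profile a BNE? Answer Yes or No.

Lab 1 plays Race: E[Race] = 0.6·(0) + 0.4·(0) = 0; E[Collaborate] = 11. Not best-responding. ✗
Lab 2 (research lead early-stage), facing Race: Publish gives -4, Patent gives 9, Withhold gives 1. Proposed Patent is best. ✓
Lab 2 (research lead late-stage), facing Race: Publish gives 7, Patent gives 4, Withhold gives -7. Proposed Patent is not best — profitable deviation exists. ✗

No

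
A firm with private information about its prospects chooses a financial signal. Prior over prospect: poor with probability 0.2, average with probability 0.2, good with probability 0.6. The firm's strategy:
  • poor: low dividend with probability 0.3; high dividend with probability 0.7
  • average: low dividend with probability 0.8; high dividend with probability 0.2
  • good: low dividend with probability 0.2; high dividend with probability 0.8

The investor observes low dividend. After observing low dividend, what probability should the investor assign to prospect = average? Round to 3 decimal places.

0.471

P(low dividend) = 0.2·0.3 + 0.2·0.8 + 0.6·0.2 = 0.34
P(average | low dividend) = (0.2·0.8) / 0.34 = 0.16 / 0.34 = 0.470588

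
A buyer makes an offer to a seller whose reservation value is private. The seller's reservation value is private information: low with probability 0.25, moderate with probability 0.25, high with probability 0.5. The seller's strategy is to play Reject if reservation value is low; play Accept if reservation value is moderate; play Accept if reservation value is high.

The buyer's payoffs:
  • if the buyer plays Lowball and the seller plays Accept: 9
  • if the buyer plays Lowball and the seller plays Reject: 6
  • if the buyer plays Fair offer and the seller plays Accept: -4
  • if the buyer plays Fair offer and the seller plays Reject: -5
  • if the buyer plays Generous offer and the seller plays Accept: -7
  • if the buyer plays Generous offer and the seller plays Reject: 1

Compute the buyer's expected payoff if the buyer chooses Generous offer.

E[Generous offer] = 0.25·1 + 0.25·(-7) + 0.5·(-7) = 0.25 + (-1.75) + (-3.5) = -5

-5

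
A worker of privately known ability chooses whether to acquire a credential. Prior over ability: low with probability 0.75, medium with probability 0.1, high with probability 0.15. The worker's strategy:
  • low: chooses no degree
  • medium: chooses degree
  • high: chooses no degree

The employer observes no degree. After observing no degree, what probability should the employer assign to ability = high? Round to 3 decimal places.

0.167

Apply Bayes' rule using the sender's strategy as the likelihood.
P(no degree) = 0.75·1 + 0.1·0 + 0.15·1 = 0.9
P(high | no degree) = (0.15·1) / 0.9 = 0.15 / 0.9 = 0.166667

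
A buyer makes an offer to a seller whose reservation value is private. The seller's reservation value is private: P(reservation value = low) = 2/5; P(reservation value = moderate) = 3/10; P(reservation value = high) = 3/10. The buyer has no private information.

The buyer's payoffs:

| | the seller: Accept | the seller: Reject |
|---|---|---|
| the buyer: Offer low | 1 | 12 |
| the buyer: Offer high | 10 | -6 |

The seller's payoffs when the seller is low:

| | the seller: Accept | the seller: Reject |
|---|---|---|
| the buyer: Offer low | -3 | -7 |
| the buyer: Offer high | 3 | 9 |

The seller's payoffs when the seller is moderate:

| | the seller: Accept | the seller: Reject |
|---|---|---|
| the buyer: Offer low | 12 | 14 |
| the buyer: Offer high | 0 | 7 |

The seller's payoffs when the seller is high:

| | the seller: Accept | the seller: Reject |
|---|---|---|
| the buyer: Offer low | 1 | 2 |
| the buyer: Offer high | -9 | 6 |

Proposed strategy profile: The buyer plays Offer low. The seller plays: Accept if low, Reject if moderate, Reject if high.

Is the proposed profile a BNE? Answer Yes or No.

Yes

The buyer plays Offer low: E[Offer low] = 2/5·(1) + 3/10·(12) + 3/10·(12) = 38/5; E[Offer high] = 2/5. Best-responding. ✓
The seller (reservation value low), facing Offer low: Accept gives -3, Reject gives -7. Proposed Accept is best. ✓
The seller (reservation value moderate), facing Offer low: Accept gives 12, Reject gives 14. Proposed Reject is best. ✓
The seller (reservation value high), facing Offer low: Accept gives 1, Reject gives 2. Proposed Reject is best. ✓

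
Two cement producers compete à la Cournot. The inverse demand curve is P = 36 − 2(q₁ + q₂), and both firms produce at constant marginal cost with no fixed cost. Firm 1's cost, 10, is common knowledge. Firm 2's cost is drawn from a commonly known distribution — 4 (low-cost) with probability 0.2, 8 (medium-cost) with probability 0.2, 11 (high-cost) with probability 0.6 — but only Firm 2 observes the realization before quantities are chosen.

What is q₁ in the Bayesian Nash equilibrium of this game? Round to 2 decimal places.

4.17

Type-c best response for Firm 2: q₂(c) = (36 − c)/4 − q₁/2.
Firm 1 maximizes expected profit; its first-order condition is 36 − 4q₁ − 2E[q₂] − 10 = 0.
Substituting E[q₂] and solving: E[c₂] = 9, so q₁ = (36 − 2·10 + 9)/6 = 4.16667.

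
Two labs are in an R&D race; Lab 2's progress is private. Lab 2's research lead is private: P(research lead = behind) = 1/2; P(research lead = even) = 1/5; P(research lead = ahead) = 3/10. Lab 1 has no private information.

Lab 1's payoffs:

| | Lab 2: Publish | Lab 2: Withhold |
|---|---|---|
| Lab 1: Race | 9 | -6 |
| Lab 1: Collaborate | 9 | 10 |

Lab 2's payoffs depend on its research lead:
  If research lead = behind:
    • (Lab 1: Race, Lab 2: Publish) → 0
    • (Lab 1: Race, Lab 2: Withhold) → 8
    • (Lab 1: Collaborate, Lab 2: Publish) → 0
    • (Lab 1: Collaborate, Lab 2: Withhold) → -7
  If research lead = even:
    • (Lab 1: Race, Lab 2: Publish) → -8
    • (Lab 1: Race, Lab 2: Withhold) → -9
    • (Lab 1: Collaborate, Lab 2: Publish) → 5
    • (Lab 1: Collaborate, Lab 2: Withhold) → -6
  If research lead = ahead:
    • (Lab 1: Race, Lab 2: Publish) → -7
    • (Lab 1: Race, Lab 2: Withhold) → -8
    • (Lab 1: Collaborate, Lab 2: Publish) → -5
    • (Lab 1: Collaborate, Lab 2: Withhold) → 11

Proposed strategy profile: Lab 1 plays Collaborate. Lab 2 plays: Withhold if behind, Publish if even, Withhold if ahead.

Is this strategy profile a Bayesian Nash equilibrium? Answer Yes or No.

Lab 1 plays Collaborate: E[Collaborate] = 1/2·(10) + 1/5·(9) + 3/10·(10) = 49/5; E[Race] = -3. Best-responding. ✓
Lab 2 (research lead behind), facing Collaborate: Publish gives 0, Withhold gives -7. Proposed Withhold is not best — profitable deviation exists. ✗
Lab 2 (research lead even), facing Collaborate: Publish gives 5, Withhold gives -6. Proposed Publish is best. ✓
Lab 2 (research lead ahead), facing Collaborate: Publish gives -5, Withhold gives 11. Proposed Withhold is best. ✓

No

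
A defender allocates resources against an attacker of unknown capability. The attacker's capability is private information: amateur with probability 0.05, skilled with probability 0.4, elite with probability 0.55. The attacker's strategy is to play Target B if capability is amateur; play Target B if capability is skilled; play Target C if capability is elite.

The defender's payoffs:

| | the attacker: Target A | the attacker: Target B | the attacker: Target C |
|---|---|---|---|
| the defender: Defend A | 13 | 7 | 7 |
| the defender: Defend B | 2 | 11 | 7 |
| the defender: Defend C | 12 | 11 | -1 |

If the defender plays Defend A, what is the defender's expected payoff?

Take the expectation over the attacker's capability, weighting each type's action by its prior probability.
E[Defend A] = 0.05·7 + 0.4·7 + 0.55·7 = 0.35 + 2.8 + 3.85 = 7

7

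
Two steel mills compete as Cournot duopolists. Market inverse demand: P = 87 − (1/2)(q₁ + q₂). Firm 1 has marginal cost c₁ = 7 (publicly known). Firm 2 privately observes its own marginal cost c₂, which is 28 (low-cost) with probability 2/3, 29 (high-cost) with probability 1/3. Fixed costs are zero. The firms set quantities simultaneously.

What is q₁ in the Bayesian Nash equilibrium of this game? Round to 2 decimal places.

67.56

Type-c best response for Firm 2: q₂(c) = (87 − c) − q₁/2.
Firm 1 maximizes expected profit; its first-order condition is 87 − q₁ − (1/2)E[q₂] − 7 = 0.
Substituting E[q₂] and solving: E[c₂] = 28.3333, so q₁ = (87 − 2·7 + 28.3333)/(3/2) = 67.5556.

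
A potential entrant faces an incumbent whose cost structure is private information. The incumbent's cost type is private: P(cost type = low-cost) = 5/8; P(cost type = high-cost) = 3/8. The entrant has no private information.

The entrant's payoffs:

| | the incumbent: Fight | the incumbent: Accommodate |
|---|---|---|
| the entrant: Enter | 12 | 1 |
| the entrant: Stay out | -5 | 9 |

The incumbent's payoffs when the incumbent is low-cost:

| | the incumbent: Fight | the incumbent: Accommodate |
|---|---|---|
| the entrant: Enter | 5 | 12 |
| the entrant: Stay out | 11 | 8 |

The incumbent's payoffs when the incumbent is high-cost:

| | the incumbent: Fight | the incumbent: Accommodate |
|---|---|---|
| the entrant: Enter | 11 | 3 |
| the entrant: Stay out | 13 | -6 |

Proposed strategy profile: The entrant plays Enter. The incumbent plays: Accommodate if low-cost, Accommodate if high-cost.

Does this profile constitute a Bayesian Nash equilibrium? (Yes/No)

No

The entrant plays Enter: E[Enter] = 5/8·(1) + 3/8·(1) = 1; E[Stay out] = 9. Not best-responding. ✗
The incumbent (cost type low-cost), facing Enter: Fight gives 5, Accommodate gives 12. Proposed Accommodate is best. ✓
The incumbent (cost type high-cost), facing Enter: Fight gives 11, Accommodate gives 3. Proposed Accommodate is not best — profitable deviation exists. ✗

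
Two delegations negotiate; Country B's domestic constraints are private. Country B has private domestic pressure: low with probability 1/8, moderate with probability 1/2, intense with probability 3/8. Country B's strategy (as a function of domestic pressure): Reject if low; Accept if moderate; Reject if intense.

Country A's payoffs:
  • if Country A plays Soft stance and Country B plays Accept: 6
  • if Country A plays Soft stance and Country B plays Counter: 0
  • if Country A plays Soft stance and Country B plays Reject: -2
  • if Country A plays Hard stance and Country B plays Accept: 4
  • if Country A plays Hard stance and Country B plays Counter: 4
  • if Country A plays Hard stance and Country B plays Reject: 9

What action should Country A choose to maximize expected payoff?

Hard stance

Compute Country A's expected payoff for each action, taking the expectation over Country B's type.
E[Soft stance] = 1/8·(-2) + 1/2·(6) + 3/8·(-2) = 2
E[Hard stance] = 1/8·(9) + 1/2·(4) + 3/8·(9) = 13/2
Best response: Hard stance (13/2 is the largest).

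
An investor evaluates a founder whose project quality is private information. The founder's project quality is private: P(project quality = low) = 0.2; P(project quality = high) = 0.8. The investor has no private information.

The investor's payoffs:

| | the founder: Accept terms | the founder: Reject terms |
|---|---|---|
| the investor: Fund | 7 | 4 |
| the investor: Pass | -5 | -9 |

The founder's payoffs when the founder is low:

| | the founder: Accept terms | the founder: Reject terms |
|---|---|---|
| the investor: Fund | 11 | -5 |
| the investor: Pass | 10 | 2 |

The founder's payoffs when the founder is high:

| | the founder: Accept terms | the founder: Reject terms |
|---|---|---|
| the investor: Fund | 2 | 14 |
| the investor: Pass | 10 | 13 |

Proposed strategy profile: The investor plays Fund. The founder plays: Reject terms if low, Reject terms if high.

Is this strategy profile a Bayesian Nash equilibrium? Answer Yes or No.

The investor plays Fund: E[Fund] = 0.2·(4) + 0.8·(4) = 4; E[Pass] = -9. Best-responding. ✓
The founder (project quality low), facing Fund: Accept terms gives 11, Reject terms gives -5. Proposed Reject terms is not best — profitable deviation exists. ✗
The founder (project quality high), facing Fund: Accept terms gives 2, Reject terms gives 14. Proposed Reject terms is best. ✓

No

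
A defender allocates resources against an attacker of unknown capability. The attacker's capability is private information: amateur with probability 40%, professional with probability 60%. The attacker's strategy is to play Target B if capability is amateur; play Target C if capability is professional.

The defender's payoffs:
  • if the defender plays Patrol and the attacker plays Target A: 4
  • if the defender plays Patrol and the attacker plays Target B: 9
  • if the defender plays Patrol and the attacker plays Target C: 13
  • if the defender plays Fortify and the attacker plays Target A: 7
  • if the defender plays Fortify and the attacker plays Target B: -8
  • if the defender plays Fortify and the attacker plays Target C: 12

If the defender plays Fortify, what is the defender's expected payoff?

E[Fortify] = 0.4·(-8) + 0.6·12 = (-3.2) + 7.2 = 4

4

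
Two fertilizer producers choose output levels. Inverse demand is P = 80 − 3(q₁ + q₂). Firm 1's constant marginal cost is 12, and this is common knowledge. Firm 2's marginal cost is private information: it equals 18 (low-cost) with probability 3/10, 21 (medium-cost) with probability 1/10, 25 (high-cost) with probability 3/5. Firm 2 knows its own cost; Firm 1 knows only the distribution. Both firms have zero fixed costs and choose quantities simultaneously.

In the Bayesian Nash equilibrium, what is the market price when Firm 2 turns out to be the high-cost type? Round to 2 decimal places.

Type-c best response for Firm 2: q₂(c) = (80 − c)/6 − q₁/2.
Firm 1 maximizes expected profit; its first-order condition is 80 − 6q₁ − 3E[q₂] − 12 = 0.
Substituting E[q₂] and solving: E[c₂] = 22.5, so q₁ = (80 − 2·12 + 22.5)/9 = 8.72222.
q₂(high-cost) = 4.80556, so P = 80 − 3·(8.72222 + 4.80556) = 39.4167.

39.42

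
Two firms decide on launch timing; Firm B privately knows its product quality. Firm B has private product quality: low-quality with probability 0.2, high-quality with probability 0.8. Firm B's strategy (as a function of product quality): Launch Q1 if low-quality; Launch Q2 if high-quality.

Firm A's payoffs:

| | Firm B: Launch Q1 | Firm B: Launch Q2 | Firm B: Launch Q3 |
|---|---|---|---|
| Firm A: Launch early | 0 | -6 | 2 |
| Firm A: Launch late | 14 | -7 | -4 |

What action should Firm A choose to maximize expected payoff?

Launch late

E[Launch early] = 0.2·(0) + 0.8·(-6) = -4.8
E[Launch late] = 0.2·(14) + 0.8·(-7) = -2.8
Best response: Launch late (-2.8 is the largest).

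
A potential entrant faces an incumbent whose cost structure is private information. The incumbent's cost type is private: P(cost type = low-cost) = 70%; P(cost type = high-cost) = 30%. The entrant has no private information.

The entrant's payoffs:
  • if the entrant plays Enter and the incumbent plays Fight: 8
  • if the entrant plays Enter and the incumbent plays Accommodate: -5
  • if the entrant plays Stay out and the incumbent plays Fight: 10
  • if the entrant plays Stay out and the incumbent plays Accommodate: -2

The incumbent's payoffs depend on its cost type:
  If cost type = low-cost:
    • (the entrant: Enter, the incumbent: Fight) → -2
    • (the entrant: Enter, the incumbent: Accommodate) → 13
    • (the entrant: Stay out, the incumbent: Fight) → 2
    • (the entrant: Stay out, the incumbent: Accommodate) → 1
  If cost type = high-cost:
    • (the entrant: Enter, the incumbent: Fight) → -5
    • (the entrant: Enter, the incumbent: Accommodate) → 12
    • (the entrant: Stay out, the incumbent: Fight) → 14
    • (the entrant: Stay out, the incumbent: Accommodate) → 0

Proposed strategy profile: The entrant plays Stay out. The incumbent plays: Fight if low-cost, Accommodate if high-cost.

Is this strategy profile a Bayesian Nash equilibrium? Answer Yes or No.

A profile is a BNE iff every type of every player is best-responding given beliefs about the other side.
The entrant plays Stay out: E[Stay out] = 0.7·(10) + 0.3·(-2) = 6.4; E[Enter] = 4.1. Best-responding. ✓
The incumbent (cost type low-cost), facing Stay out: Fight gives 2, Accommodate gives 1. Proposed Fight is best. ✓
The incumbent (cost type high-cost), facing Stay out: Fight gives 14, Accommodate gives 0. Proposed Accommodate is not best — profitable deviation exists. ✗

No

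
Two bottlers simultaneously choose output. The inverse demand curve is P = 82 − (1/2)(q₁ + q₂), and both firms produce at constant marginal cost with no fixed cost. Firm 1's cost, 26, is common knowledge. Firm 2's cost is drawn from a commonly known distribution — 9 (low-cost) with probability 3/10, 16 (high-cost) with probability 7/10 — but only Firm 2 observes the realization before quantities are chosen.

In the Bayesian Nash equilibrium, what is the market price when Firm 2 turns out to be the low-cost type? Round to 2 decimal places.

Type-c best response for Firm 2: q₂(c) = (82 − c) − q₁/2.
Firm 1 maximizes expected profit; its first-order condition is 82 − q₁ − (1/2)E[q₂] − 26 = 0.
Substituting E[q₂] and solving: E[c₂] = 13.9, so q₁ = (82 − 2·26 + 13.9)/(3/2) = 29.2667.
q₂(low-cost) = 58.3667, so P = 82 − (1/2)·(29.2667 + 58.3667) = 38.1833.

38.18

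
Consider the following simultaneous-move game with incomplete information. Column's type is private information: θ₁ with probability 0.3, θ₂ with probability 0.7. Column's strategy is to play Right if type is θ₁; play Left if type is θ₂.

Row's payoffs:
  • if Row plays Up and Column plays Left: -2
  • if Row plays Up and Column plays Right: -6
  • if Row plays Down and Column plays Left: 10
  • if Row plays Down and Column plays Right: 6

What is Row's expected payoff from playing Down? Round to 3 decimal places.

8.800

E[Down] = 0.3·6 + 0.7·10 = 1.8 + 7 = 8.8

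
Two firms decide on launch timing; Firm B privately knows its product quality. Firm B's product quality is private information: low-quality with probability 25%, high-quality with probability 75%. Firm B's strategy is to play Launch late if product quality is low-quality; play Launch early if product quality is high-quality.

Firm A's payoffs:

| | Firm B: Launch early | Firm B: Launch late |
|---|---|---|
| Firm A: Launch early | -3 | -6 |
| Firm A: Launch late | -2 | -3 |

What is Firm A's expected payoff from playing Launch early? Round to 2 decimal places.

-3.75

Take the expectation over Firm B's product quality, weighting each type's action by its prior probability.
E[Launch early] = 0.25·(-6) + 0.75·(-3) = (-1.5) + (-2.25) = -3.75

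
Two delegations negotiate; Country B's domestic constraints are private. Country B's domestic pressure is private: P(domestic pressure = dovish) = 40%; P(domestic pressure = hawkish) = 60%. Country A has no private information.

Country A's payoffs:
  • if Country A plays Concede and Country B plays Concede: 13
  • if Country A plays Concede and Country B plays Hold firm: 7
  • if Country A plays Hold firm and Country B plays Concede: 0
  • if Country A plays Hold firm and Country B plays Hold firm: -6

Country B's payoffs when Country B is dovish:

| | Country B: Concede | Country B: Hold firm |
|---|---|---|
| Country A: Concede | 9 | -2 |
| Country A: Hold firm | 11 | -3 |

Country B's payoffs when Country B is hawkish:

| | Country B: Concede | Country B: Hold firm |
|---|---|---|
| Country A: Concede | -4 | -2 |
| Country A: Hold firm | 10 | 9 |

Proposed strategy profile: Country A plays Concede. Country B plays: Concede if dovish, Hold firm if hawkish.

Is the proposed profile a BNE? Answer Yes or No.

Yes

A profile is a BNE iff every type of every player is best-responding given beliefs about the other side.
Country A plays Concede: E[Concede] = 0.4·(13) + 0.6·(7) = 9.4; E[Hold firm] = -3.6. Best-responding. ✓
Country B (domestic pressure dovish), facing Concede: Concede gives 9, Hold firm gives -2. Proposed Concede is best. ✓
Country B (domestic pressure hawkish), facing Concede: Concede gives -4, Hold firm gives -2. Proposed Hold firm is best. ✓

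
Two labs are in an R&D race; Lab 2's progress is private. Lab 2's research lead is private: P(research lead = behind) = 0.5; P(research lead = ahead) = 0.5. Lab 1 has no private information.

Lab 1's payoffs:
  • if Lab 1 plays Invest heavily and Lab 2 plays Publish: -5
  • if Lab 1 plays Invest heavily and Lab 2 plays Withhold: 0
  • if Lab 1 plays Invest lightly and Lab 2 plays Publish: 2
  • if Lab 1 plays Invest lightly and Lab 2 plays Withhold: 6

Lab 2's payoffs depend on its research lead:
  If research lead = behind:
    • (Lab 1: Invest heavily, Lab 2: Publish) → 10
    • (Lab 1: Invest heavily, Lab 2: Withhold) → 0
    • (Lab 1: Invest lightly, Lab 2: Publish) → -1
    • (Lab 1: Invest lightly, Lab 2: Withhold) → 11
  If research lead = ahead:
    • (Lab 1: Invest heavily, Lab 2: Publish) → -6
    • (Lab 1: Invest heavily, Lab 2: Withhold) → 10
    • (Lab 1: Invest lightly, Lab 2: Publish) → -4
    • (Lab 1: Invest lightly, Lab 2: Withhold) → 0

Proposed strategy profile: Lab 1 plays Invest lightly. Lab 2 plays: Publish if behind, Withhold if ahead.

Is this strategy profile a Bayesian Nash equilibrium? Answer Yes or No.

Lab 1 plays Invest lightly: E[Invest lightly] = 0.5·(2) + 0.5·(6) = 4; E[Invest heavily] = -2.5. Best-responding. ✓
Lab 2 (research lead behind), facing Invest lightly: Publish gives -1, Withhold gives 11. Proposed Publish is not best — profitable deviation exists. ✗
Lab 2 (research lead ahead), facing Invest lightly: Publish gives -4, Withhold gives 0. Proposed Withhold is best. ✓

No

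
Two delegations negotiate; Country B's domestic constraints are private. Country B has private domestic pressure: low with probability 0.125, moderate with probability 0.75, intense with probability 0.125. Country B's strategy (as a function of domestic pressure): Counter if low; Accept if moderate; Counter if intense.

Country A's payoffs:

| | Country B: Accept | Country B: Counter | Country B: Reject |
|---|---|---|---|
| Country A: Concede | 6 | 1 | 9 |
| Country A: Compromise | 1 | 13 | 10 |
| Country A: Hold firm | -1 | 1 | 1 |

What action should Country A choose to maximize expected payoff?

Concede

Compute Country A's expected payoff for each action, taking the expectation over Country B's type.
E[Concede] = 0.125·(1) + 0.75·(6) + 0.125·(1) = 4.75
E[Compromise] = 0.125·(13) + 0.75·(1) + 0.125·(13) = 4
E[Hold firm] = 0.125·(1) + 0.75·(-1) + 0.125·(1) = -0.5
Best response: Concede (4.75 is the largest).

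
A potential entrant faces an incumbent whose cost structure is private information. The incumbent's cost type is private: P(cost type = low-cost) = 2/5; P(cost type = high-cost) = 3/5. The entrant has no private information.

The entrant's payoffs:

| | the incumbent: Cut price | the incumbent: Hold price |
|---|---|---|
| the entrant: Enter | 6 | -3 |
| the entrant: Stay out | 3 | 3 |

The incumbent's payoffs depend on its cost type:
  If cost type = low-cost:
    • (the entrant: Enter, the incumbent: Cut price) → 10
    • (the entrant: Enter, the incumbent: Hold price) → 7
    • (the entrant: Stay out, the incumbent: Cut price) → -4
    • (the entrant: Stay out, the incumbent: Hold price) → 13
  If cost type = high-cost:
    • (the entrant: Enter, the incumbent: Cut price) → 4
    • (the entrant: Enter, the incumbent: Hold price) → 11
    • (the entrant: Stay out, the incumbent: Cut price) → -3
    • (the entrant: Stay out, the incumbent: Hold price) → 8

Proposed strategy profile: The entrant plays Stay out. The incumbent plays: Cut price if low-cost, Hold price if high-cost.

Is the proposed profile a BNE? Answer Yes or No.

No

The entrant plays Stay out: E[Stay out] = 2/5·(3) + 3/5·(3) = 3; E[Enter] = 3/5. Best-responding. ✓
The incumbent (cost type low-cost), facing Stay out: Cut price gives -4, Hold price gives 13. Proposed Cut price is not best — profitable deviation exists. ✗
The incumbent (cost type high-cost), facing Stay out: Cut price gives -3, Hold price gives 8. Proposed Hold price is best. ✓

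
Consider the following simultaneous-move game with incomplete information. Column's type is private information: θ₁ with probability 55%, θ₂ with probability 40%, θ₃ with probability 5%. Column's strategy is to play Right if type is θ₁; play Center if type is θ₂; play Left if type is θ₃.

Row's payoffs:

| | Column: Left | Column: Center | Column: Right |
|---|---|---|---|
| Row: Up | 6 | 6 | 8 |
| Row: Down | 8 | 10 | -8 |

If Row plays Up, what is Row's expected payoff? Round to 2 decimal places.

E[Up] = 0.55·8 + 0.4·6 + 0.05·6 = 4.4 + 2.4 + 0.3 = 7.1

7.10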